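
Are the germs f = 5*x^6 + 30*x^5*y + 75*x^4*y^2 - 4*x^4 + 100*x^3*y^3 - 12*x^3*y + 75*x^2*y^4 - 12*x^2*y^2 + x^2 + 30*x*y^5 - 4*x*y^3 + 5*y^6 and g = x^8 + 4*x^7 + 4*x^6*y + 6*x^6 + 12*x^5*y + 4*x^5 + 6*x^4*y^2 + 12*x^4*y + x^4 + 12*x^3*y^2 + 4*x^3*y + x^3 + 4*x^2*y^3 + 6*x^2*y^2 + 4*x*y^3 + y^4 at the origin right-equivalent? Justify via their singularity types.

No.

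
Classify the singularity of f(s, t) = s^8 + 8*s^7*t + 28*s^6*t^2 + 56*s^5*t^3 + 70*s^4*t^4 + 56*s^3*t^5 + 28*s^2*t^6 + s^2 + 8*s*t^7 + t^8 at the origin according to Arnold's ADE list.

The Hessian of f at 0 has rank 1. Corank 1: A-series; mu = 7 gives A_7.

A7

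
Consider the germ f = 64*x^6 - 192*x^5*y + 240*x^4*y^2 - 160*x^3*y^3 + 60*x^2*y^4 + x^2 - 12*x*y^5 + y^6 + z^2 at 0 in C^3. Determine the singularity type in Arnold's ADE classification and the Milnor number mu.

Type A5, Milnor number mu = 5.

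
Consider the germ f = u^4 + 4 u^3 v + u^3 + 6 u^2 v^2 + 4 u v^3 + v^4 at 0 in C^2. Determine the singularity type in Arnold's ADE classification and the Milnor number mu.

Type E_{6}, Milnor number mu = 6.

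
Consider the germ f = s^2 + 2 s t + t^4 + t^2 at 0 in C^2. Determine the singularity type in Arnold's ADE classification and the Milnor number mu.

Type A_3, Milnor number mu = 3.

The Hessian of f at 0 has rank 1. Corank 1: A-series; mu = 3 gives A_3.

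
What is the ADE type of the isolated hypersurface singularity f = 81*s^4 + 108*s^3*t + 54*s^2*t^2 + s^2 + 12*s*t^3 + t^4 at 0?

A3

The Hessian of f at 0 is [[2, 0], [0, 0]] with rank 1, so corank 1. A Groebner basis of the Jacobian ideal J(f) in C{s,t} is {t^3, s}; counting standard monomials gives mu = 3. Corank 1: A-series; mu = 3 gives A_3.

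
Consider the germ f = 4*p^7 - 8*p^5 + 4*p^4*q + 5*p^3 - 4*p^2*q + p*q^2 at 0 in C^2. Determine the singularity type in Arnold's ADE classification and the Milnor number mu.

The Hessian of f at 0 is [[0, 0], [0, 0]] with rank 0, so corank 2. A Groebner basis of the Jacobian ideal J(f) in C{p,q} is {q^3, p^2 - q^2, p*q - 2*q^2}; counting standard monomials gives mu = 4. Corank 2; j^3 = p*(5*p^2 - 4*p*q + q^2) splits into three distinct lines over C (the quadratic factor has nonzero discriminant), so D_4.

Type D_{4}, Milnor number mu = 4.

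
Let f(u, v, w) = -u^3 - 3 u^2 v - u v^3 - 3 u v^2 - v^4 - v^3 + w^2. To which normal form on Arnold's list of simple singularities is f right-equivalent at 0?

The Hessian of f at 0 is [[0, 0, 0], [0, 0, 0], [0, 0, 2]] with rank 1, so corank 2. A Groebner basis of the Jacobian ideal J(f) in C{u,v,w} is {u^3 + 3*u^2*v + 6*u^2 + 12*u*v + 6*v^2, -3*u^2 + u*v^2 - 6*u*v - 3*v^2, 3*u^2 + 6*u*v + v^3 + 3*v^2, w}; counting standard monomials gives mu = 7. Corank 2; j^3 = -(u + v)^3 is a perfect cube, so E-series; the 4-jet and mu = 7 give E_7.

E7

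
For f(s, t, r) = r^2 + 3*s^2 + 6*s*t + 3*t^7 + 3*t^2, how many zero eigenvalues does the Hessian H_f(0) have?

The Hessian at 0 is [[6, 6, 0], [6, 6, 0], [0, 0, 2]] of rank 2; hence corank 1.

1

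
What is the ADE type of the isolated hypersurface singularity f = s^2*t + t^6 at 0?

D_{7}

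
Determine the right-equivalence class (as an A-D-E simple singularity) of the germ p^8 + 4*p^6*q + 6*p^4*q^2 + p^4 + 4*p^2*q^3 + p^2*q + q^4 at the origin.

D5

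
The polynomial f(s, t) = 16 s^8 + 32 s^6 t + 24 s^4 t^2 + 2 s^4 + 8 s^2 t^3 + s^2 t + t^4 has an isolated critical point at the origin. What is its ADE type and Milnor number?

The Hessian of f at 0 has rank 0. Corank 2; j^3 = s^2*t has shape L^2 M (L != M), so D-series; mu = 5 gives D_5.

Type D_{5}, Milnor number mu = 5.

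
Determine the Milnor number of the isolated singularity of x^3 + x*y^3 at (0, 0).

The Hessian of f at 0 is [[0, 0], [0, 0]] with rank 0, so corank 2. A Groebner basis of the Jacobian ideal J(f) in C{x,y} is {x^3, x*y^2, 3*x^2 + y^3}; counting standard monomials gives mu = 7. Corank 2; j^3 = x^3 is a perfect cube, so E-series; the 4-jet and mu = 7 give E_7.

7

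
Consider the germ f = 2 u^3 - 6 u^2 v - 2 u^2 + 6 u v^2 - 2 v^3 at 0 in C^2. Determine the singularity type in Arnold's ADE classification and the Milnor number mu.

Type A2, Milnor number mu = 2.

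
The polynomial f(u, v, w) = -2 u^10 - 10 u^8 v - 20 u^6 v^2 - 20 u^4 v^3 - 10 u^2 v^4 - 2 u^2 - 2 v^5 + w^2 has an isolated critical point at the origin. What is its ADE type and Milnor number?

Type A_{4}, Milnor number mu = 4.

The Hessian of f at 0 is [[-4, 0, 0], [0, 0, 0], [0, 0, 2]] with rank 2, so corank 1. A Groebner basis of the Jacobian ideal J(f) in C{u,v,w} is {v^4, u, w}; counting standard monomials gives mu = 4. Corank 1: A-series; mu = 4 gives A_4.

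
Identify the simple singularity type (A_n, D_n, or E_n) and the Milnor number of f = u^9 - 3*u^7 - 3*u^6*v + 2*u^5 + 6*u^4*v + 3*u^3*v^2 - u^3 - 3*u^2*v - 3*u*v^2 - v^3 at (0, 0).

The Hessian of f at 0 has rank 0. Corank 2; j^3 = -(u + v)^3 is a perfect cube, so E-series; the 5-jet and mu = 8 give E_8.

Type E_8, Milnor number mu = 8.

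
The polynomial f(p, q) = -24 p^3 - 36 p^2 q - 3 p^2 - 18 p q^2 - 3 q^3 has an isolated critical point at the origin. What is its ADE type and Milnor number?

The Hessian of f at 0 has rank 1. Corank 1: A-series; mu = 2 gives A_2.

Type A_{2}, Milnor number mu = 2.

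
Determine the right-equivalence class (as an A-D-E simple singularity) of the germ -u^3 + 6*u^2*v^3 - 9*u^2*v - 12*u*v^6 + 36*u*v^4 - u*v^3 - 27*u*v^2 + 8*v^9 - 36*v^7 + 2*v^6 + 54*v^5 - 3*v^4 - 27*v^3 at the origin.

E_{7}

The Hessian of f at 0 is [[0, 0], [0, 0]] with rank 0, so corank 2. A Groebner basis of the Jacobian ideal J(f) in C{u,v} is {u^3 + 9*u^2*v + 162*u^2 + 972*u*v + 1458*v^2, -9*u^2 + u*v^2 - 54*u*v - 81*v^2, 3*u^2 + 18*u*v + v^3 + 27*v^2}; counting standard monomials gives mu = 7. Corank 2; j^3 = -(u + 3*v)^3 is a perfect cube, so E-series; the 4-jet and mu = 7 give E_7.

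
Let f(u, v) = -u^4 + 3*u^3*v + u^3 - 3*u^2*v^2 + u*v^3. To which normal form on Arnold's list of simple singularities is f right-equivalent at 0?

E_7

The Hessian of f at 0 has rank 0. Corank 2; j^3 = u^3 is a perfect cube, so E-series; the 4-jet and mu = 7 give E_7.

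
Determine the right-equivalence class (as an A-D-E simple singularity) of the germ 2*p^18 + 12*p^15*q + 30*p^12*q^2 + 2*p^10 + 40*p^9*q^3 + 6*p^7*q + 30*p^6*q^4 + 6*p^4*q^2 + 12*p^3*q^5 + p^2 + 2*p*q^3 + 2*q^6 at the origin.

The Hessian of f at 0 is [[2, 0], [0, 0]] with rank 1, so corank 1. A Groebner basis of the Jacobian ideal J(f) in C{p,q} is {p*q^2, p + q^3, p^2}; counting standard monomials gives mu = 5. Corank 1: A-series; mu = 5 gives A_5.

A_5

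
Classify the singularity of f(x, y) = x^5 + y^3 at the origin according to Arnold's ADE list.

E8

The Hessian of f at 0 has rank 0. Corank 2; j^3 = y^3 is a perfect cube, so E-series; the 5-jet and mu = 8 give E_8.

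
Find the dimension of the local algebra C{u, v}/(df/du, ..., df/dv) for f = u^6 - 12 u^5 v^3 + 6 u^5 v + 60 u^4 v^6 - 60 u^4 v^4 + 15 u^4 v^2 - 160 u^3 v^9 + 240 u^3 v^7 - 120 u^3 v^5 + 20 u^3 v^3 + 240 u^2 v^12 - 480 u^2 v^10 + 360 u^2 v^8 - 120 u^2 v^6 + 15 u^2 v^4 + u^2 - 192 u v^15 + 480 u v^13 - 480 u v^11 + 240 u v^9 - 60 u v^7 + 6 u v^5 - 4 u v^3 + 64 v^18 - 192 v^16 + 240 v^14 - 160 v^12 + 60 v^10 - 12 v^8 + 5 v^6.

The Hessian of f at 0 is [[2, 0], [0, 0]] with rank 1, so corank 1. A Groebner basis of the Jacobian ideal J(f) in C{u,v} is {u*v^2, -u/2 + v^3, u^2}; counting standard monomials gives mu = 5. Corank 1: A-series; mu = 5 gives A_5.

5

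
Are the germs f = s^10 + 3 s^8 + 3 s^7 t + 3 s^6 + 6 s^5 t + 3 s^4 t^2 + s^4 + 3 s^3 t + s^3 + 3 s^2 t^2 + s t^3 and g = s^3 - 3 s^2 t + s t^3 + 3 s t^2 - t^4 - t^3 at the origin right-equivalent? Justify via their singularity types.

Yes.

The Hessian of f at 0 is [[0, 0], [0, 0]] with rank 0, so corank 2. A Groebner basis of the Jacobian ideal J(f) in C{s,t} is {3*s^2 + t^4 + t^3, s^3, s^2*t - s^2 - t^3/3, 2*s^2 + s*t^2 + 2*t^3/3}; counting standard monomials gives mu = 7. Corank 2; j^3 = s^3 is a perfect cube, so E-series; the 4-jet and mu = 7 give E_7. The Hessian of g at 0 is [[0, 0], [0, 0]] with rank 0, so corank 2. A Groebner basis of the Jacobian ideal J(g) in C{s,t} is {s^3 - 3*s^2*t - 6*s^2 + 12*s*t - 6*t^2, 3*s^2 + s*t^2 - 6*s*t + 3*t^2, 3*s^2 - 6*s*t + t^3 + 3*t^2}; counting standard monomials gives mu = 7. Corank 2; j^3 = (s - t)^3 is a perfect cube, so E-series; the 4-jet and mu = 7 give E_7. Both have type E_7, hence right-equivalent.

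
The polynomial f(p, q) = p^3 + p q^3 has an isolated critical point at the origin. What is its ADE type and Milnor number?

Type E_7, Milnor number mu = 7.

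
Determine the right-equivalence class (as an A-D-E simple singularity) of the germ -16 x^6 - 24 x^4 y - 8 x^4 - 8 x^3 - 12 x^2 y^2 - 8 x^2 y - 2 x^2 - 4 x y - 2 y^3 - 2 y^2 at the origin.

A_{2}

The Hessian of f at 0 has rank 1. Corank 1: A-series; mu = 2 gives A_2.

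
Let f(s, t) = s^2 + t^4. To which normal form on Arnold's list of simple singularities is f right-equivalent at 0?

A_{3}

The Hessian of f at 0 has rank 1. Corank 1: A-series; mu = 3 gives A_3.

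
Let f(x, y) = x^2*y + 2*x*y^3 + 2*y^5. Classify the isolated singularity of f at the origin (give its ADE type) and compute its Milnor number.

Type D_{6}, Milnor number mu = 6.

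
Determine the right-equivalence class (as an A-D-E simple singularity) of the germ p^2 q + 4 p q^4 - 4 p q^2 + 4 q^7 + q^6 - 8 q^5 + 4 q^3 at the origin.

The Hessian of f at 0 is [[0, 0], [0, 0]] with rank 0, so corank 2. A Groebner basis of the Jacobian ideal J(f) in C{p,q} is {p*q/2 + q^4 - q^2, p^3 - 4*p^2 + 16*p*q - 8*q^3 - 16*q^2, p^2*q - 4*p^2/3 + 16*p*q/3 - 4*q^3 - 16*q^2/3, -p^2/3 + p*q^2 + 4*p*q/3 - 2*q^3 - 4*q^2/3}; counting standard monomials gives mu = 7. Corank 2; j^3 = q*(p - 2*q)^2 has shape L^2 M (L != M), so D-series; mu = 7 gives D_7.

D_7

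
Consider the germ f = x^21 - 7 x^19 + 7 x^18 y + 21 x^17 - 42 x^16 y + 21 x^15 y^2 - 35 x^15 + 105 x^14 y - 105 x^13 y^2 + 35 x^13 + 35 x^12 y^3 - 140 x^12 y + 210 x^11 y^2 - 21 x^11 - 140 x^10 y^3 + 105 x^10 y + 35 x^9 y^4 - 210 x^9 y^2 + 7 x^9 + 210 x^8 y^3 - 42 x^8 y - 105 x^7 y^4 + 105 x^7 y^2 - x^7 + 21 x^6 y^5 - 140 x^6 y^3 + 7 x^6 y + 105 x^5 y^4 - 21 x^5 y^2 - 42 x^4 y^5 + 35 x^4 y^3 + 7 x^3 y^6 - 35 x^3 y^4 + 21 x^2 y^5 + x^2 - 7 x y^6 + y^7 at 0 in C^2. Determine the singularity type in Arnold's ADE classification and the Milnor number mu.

The Hessian of f at 0 has rank 1. Corank 1: A-series; mu = 6 gives A_6.

Type A_6, Milnor number mu = 6.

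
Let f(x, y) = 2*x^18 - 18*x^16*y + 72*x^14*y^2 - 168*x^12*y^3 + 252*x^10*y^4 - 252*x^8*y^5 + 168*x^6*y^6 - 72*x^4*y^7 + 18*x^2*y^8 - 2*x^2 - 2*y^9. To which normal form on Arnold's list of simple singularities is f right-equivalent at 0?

A8

The Hessian of f at 0 is [[-4, 0], [0, 0]] with rank 1, so corank 1. A Groebner basis of the Jacobian ideal J(f) in C{x,y} is {y^8, x}; counting standard monomials gives mu = 8. Corank 1: A-series; mu = 8 gives A_8.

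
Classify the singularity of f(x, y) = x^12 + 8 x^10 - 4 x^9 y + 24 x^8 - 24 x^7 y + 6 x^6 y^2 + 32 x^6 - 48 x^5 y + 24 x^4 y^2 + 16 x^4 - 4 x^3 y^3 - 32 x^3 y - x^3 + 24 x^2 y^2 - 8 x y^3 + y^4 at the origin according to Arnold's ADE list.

E_6

The Hessian of f at 0 has rank 0. Corank 2; j^3 = -x^3 is a perfect cube, so E-series; the 4-jet and mu = 6 give E_6.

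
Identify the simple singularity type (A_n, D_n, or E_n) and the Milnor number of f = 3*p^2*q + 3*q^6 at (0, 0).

Type D_7, Milnor number mu = 7.

The Hessian of f at 0 is [[0, 0], [0, 0]] with rank 0, so corank 2. A Groebner basis of the Jacobian ideal J(f) in C{p,q} is {p^2/6 + q^5, p^3, p*q}; counting standard monomials gives mu = 7. Corank 2; j^3 = 3*p^2*q has shape L^2 M (L != M), so D-series; mu = 7 gives D_7.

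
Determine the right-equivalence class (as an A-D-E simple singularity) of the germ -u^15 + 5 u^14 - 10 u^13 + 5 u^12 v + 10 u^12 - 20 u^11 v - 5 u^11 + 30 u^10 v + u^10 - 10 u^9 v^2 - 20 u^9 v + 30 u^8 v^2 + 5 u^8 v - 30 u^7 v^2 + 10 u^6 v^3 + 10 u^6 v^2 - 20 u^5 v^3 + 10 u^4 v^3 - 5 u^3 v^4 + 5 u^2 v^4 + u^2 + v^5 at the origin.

The Hessian of f at 0 has rank 1. Corank 1: A-series; mu = 4 gives A_4.

A_{4}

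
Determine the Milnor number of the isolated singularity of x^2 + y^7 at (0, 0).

The Hessian of f at 0 is [[2, 0], [0, 0]] with rank 1, so corank 1. A Groebner basis of the Jacobian ideal J(f) in C{x,y} is {y^6, x}; counting standard monomials gives mu = 6. Corank 1: A-series; mu = 6 gives A_6.

6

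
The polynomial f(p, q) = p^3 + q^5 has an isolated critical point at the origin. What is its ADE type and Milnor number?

Type E_{8}, Milnor number mu = 8.

The Hessian of f at 0 is [[0, 0], [0, 0]] with rank 0, so corank 2. A Groebner basis of the Jacobian ideal J(f) in C{p,q} is {q^4, p^2}; counting standard monomials gives mu = 8. Corank 2; j^3 = p^3 is a perfect cube, so E-series; the 5-jet and mu = 8 give E_8.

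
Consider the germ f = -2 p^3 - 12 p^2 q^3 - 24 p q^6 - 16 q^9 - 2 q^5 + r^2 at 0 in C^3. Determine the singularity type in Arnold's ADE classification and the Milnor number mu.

Type E_8, Milnor number mu = 8.

The Hessian of f at 0 has rank 1. Corank 2; j^3 = -2*p^3 is a perfect cube, so E-series; the 5-jet and mu = 8 give E_8.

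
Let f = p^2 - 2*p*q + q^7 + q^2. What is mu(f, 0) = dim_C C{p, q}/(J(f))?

6

The Hessian of f at 0 is [[2, -2], [-2, 2]] with rank 1, so corank 1. A Groebner basis of the Jacobian ideal J(f) in C{p,q} is {q^6, p - q}; counting standard monomials gives mu = 6. Corank 1: A-series; mu = 6 gives A_6.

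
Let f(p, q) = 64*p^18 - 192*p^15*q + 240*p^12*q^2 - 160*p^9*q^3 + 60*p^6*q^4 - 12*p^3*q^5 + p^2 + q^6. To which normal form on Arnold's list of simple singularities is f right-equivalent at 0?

The Hessian of f at 0 is [[2, 0], [0, 0]] with rank 1, so corank 1. A Groebner basis of the Jacobian ideal J(f) in C{p,q} is {q^5, p}; counting standard monomials gives mu = 5. Corank 1: A-series; mu = 5 gives A_5.

A5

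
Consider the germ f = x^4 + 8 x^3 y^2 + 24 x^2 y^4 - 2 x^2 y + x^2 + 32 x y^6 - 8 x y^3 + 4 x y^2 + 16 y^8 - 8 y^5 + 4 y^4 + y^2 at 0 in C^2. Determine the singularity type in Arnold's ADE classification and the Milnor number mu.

The Hessian of f at 0 has rank 2. Corank 0: nondegenerate Morse point, so A_1.

Type A_{1}, Milnor number mu = 1.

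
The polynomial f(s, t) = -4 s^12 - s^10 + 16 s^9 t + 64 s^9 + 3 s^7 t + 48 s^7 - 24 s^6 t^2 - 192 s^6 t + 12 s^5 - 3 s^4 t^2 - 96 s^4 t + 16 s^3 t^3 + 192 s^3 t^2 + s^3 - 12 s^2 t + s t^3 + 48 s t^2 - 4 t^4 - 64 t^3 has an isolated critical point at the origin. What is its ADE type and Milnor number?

Type E7, Milnor number mu = 7.

The Hessian of f at 0 is [[0, 0], [0, 0]] with rank 0, so corank 2. A Groebner basis of the Jacobian ideal J(f) in C{s,t} is {s^3 - 12*s^2*t - 384*s^2 + 3072*s*t - 6144*t^2, 12*s^2 + s*t^2 - 96*s*t + 192*t^2, 3*s^2 - 24*s*t + t^3 + 48*t^2}; counting standard monomials gives mu = 7. Corank 2; j^3 = (s - 4*t)^3 is a perfect cube, so E-series; the 4-jet and mu = 7 give E_7.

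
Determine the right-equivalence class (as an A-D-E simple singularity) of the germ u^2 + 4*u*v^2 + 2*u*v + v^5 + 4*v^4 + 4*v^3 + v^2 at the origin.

A_{4}

The Hessian of f at 0 has rank 1. Corank 1: A-series; mu = 4 gives A_4.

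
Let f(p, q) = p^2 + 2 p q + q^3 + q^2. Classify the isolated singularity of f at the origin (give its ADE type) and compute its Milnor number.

The Hessian of f at 0 has rank 1. Corank 1: A-series; mu = 2 gives A_2.

Type A_2, Milnor number mu = 2.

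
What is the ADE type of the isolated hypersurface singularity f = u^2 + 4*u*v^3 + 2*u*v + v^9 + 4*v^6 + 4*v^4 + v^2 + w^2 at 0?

A_{8}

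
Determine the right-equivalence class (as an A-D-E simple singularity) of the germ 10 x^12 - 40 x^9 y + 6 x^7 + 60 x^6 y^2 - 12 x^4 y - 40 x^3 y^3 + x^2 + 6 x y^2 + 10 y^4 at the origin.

A_{3}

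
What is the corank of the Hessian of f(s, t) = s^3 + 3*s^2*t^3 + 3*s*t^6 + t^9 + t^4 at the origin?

2

Hessian at 0 has rank 0.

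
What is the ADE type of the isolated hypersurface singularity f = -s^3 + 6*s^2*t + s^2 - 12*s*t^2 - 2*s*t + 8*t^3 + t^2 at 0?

The Hessian of f at 0 is [[2, -2], [-2, 2]] with rank 1, so corank 1. A Groebner basis of the Jacobian ideal J(f) in C{s,t} is {t^2, s - t}; counting standard monomials gives mu = 2. Corank 1: A-series; mu = 2 gives A_2.

A2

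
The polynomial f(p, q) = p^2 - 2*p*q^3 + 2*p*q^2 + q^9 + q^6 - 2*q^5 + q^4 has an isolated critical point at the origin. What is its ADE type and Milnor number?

Type A_{8}, Milnor number mu = 8.

The Hessian of f at 0 has rank 1. Corank 1: A-series; mu = 8 gives A_8.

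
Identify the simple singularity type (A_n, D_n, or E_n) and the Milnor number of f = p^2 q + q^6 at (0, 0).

Type D_7, Milnor number mu = 7.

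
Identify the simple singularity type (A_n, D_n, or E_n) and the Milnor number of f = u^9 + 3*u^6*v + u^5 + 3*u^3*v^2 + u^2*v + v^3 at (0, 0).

Type D4, Milnor number mu = 4.

The Hessian of f at 0 has rank 0. Corank 2; j^3 = v*(u^2 + v^2) splits into three distinct lines over C (the quadratic factor has nonzero discriminant), so D_4.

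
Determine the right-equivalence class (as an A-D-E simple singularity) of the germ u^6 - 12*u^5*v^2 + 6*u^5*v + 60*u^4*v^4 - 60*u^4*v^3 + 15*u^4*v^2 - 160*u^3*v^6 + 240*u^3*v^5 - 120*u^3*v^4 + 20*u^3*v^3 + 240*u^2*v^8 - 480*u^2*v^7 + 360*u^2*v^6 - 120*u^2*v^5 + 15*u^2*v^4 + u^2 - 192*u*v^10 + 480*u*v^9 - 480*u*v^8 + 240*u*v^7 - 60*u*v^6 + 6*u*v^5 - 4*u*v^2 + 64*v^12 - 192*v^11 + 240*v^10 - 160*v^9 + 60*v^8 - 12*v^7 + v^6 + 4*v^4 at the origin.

A_5

The Hessian of f at 0 is [[2, 0], [0, 0]] with rank 1, so corank 1. A Groebner basis of the Jacobian ideal J(f) in C{u,v} is {u^3, u^2*v, -u/2 + v^2}; counting standard monomials gives mu = 5. Corank 1: A-series; mu = 5 gives A_5.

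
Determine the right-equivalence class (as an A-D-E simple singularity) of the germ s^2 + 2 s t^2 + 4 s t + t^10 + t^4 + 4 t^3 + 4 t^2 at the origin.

The Hessian of f at 0 is [[2, 4], [4, 8]] with rank 1, so corank 1. A Groebner basis of the Jacobian ideal J(f) in C{s,t} is {s^5 + 40*s^4 + 240*s^3*t - 560*s^3 - 1728*s^2*t + 1472*s^2 + 3456*s*t - 1024*s - 2048*t, s^4*t - 8*s^4 - 40*s^3*t + 80*s^3 + 240*s^2*t - 192*s^2 - 448*s*t + 128*s + 256*t, s + t^2 + 2*t}; counting standard monomials gives mu = 9. Corank 1: A-series; mu = 9 gives A_9.

A_{9}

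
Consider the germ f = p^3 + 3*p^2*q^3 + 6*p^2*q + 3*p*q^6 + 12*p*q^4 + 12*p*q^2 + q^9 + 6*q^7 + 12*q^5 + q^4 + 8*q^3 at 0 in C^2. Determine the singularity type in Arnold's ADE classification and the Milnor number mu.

Type E6, Milnor number mu = 6.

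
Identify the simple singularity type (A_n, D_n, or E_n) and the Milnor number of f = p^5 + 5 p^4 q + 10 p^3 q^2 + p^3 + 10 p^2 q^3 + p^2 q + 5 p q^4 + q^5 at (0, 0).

Type D_6, Milnor number mu = 6.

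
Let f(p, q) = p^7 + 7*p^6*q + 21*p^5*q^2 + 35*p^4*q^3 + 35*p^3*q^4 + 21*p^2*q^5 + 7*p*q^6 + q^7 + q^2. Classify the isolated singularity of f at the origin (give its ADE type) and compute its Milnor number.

Type A6, Milnor number mu = 6.

The Hessian of f at 0 has rank 1. Corank 1: A-series; mu = 6 gives A_6.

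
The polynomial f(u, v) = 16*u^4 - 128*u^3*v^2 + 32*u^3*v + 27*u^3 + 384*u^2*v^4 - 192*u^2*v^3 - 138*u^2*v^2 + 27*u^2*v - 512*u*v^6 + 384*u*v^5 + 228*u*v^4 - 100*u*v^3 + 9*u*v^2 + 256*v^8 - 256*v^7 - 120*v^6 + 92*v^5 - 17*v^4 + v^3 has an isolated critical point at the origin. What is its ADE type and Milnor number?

Type E6, Milnor number mu = 6.

The Hessian of f at 0 is [[0, 0], [0, 0]] with rank 0, so corank 2. A Groebner basis of the Jacobian ideal J(f) in C{u,v} is {u^3 - u^2/4 - u*v/6 - v^2/36, u^2*v + 2*u^2/3 + 4*u*v/9 + 2*v^2/27, -7*u^2/4 + u*v^2 - 7*u*v/6 - 7*v^2/36, 9*u^2/2 + 3*u*v + v^3 + v^2/2}; counting standard monomials gives mu = 6. Corank 2; j^3 = (3*u + v)^3 is a perfect cube, so E-series; the 4-jet and mu = 6 give E_6.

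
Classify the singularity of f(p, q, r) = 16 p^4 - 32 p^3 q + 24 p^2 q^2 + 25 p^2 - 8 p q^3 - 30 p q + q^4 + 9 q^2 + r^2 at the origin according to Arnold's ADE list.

A_3

The Hessian of f at 0 has rank 2. Corank 1: A-series; mu = 3 gives A_3.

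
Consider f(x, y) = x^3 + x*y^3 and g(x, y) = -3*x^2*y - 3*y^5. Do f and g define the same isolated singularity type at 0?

No.

The Hessian of f at 0 is [[0, 0], [0, 0]] with rank 0, so corank 2. A Groebner basis of the Jacobian ideal J(f) in C{x,y} is {x^3, x*y^2, 3*x^2 + y^3}; counting standard monomials gives mu = 7. Corank 2; j^3 = x^3 is a perfect cube, so E-series; the 4-jet and mu = 7 give E_7. The Hessian of g at 0 is [[0, 0], [0, 0]] with rank 0, so corank 2. A Groebner basis of the Jacobian ideal J(g) in C{x,y} is {x^2/5 + y^4, x^3, x*y}; counting standard monomials gives mu = 6. Corank 2; j^3 = -3*x^2*y has shape L^2 M (L != M), so D-series; mu = 6 gives D_6. f is E_7 but g is D_6, hence not right-equivalent.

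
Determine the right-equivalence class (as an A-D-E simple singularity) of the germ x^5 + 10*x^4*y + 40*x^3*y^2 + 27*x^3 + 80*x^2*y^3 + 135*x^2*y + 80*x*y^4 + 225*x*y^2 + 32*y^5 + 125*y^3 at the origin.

E8

The Hessian of f at 0 has rank 0. Corank 2; j^3 = (3*x + 5*y)^3 is a perfect cube, so E-series; the 5-jet and mu = 8 give E_8.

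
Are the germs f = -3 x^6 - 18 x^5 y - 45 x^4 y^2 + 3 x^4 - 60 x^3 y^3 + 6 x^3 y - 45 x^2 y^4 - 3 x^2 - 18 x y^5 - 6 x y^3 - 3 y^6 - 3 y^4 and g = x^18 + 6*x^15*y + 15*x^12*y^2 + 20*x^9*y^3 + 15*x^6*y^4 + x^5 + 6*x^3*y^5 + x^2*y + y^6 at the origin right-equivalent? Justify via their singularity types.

The Hessian of f at 0 has rank 1. Corank 1: A-series; mu = 3 gives A_3. The Hessian of g at 0 has rank 0. Corank 2; j^3 = x^2*y has shape L^2 M (L != M), so D-series; mu = 7 gives D_7. f is A_3 but g is D_7, hence not right-equivalent.

No.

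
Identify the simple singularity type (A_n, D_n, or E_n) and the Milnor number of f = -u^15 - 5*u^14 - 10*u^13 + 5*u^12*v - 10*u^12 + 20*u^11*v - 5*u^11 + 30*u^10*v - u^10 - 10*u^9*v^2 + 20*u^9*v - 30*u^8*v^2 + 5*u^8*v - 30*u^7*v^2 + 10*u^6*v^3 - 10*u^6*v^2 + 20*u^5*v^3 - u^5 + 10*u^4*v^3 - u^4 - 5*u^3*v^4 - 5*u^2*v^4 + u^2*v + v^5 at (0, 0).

Type D_{6}, Milnor number mu = 6.

The Hessian of f at 0 has rank 0. Corank 2; j^3 = u^2*v has shape L^2 M (L != M), so D-series; mu = 6 gives D_6.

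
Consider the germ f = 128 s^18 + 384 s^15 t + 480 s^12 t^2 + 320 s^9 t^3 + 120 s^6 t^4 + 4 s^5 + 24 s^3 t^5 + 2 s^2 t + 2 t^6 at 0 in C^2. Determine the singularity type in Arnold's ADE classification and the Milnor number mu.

Type D_{7}, Milnor number mu = 7.

The Hessian of f at 0 has rank 0. Corank 2; j^3 = 2*s^2*t has shape L^2 M (L != M), so D-series; mu = 7 gives D_7.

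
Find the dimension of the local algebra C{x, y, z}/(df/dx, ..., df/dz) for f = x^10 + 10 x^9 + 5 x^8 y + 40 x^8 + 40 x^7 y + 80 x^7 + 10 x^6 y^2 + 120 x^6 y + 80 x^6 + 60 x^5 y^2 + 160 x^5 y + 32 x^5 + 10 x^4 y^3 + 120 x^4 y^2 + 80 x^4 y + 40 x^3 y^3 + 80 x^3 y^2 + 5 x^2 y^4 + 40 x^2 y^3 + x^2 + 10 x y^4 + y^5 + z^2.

4

The Hessian of f at 0 is [[2, 0, 0], [0, 0, 0], [0, 0, 2]] with rank 2, so corank 1. A Groebner basis of the Jacobian ideal J(f) in C{x,y,z} is {y^4, x, z}; counting standard monomials gives mu = 4. Corank 1: A-series; mu = 4 gives A_4.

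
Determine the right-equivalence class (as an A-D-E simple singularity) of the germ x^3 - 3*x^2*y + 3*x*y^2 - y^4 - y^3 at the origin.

E_{6}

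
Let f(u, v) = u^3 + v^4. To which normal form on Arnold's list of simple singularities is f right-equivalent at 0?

E_{6}

The Hessian of f at 0 is [[0, 0], [0, 0]] with rank 0, so corank 2. A Groebner basis of the Jacobian ideal J(f) in C{u,v} is {v^3, u^2}; counting standard monomials gives mu = 6. Corank 2; j^3 = u^3 is a perfect cube, so E-series; the 4-jet and mu = 6 give E_6.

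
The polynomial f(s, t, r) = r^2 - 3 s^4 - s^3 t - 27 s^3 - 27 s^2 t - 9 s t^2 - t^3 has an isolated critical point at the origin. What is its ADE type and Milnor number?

Type E7, Milnor number mu = 7.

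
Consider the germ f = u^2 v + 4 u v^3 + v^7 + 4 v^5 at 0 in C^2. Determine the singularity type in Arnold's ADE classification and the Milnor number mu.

The Hessian of f at 0 is [[0, 0], [0, 0]] with rank 0, so corank 2. A Groebner basis of the Jacobian ideal J(f) in C{u,v} is {u^2*v^2 + 4*u^2/7 + 8*u*v^2/7, u^3 - 8*u^2/7 - 16*u*v^2/7, u*v/2 + v^3}; counting standard monomials gives mu = 8. Corank 2; j^3 = u^2*v has shape L^2 M (L != M), so D-series; mu = 8 gives D_8.

Type D_{8}, Milnor number mu = 8.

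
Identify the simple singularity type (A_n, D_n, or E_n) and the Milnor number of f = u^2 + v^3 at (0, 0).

Type A2, Milnor number mu = 2.

The Hessian of f at 0 has rank 1. Corank 1: A-series; mu = 2 gives A_2.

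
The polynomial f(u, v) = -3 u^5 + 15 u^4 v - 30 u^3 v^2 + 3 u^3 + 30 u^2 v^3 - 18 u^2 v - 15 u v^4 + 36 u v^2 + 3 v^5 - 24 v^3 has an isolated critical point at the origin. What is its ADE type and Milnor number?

Type E_{8}, Milnor number mu = 8.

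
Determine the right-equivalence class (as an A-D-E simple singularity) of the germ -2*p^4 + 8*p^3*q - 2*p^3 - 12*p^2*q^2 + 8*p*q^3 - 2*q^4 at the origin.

E_{6}

The Hessian of f at 0 is [[0, 0], [0, 0]] with rank 0, so corank 2. A Groebner basis of the Jacobian ideal J(f) in C{p,q} is {q^4, p*q^2 - q^3/3, p^2}; counting standard monomials gives mu = 6. Corank 2; j^3 = -2*p^3 is a perfect cube, so E-series; the 4-jet and mu = 6 give E_6.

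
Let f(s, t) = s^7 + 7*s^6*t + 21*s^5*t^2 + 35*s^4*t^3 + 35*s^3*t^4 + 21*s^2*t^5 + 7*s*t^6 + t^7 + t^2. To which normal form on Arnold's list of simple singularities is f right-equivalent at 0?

A6

The Hessian of f at 0 has rank 1. Corank 1: A-series; mu = 6 gives A_6.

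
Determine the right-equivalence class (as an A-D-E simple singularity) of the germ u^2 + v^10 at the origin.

A9

The Hessian of f at 0 has rank 1. Corank 1: A-series; mu = 9 gives A_9.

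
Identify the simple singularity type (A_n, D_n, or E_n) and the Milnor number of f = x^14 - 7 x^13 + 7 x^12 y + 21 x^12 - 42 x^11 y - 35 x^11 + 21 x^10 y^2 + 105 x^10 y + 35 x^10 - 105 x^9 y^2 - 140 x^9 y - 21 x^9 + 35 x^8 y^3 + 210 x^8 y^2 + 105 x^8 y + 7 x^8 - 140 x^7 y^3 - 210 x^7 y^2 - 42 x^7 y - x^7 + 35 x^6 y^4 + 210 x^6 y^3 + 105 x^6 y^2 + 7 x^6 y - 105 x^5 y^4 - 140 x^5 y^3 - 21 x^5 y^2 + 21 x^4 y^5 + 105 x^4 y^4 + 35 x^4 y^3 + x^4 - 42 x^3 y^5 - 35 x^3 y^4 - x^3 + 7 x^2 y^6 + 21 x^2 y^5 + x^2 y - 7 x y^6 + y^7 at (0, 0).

Type D_8, Milnor number mu = 8.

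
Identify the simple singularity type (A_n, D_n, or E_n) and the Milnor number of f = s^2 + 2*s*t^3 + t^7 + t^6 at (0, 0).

Type A_6, Milnor number mu = 6.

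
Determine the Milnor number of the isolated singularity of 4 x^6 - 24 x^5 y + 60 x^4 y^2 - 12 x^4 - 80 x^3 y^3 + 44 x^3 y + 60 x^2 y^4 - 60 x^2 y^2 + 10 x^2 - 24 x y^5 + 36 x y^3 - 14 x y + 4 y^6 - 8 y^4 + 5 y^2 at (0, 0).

1

The Hessian of f at 0 is [[20, -14], [-14, 10]] with rank 2, so corank 0. A Groebner basis of the Jacobian ideal J(f) in C{x,y} is {x, y}; counting standard monomials gives mu = 1. Corank 0: nondegenerate Morse point, so A_1.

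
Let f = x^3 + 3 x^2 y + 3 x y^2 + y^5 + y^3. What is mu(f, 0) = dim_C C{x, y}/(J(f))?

8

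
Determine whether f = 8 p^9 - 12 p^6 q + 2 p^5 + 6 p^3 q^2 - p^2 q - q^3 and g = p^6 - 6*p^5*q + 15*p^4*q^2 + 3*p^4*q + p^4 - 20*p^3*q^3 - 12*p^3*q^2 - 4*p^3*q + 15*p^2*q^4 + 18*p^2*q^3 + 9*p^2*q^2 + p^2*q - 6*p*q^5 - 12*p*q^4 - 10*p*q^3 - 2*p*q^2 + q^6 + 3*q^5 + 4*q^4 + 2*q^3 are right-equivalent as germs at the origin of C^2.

Yes.

The Hessian of f at 0 has rank 0. Corank 2; j^3 = -q*(p^2 + q^2) splits into three distinct lines over C (the quadratic factor has nonzero discriminant), so D_4. The Hessian of g at 0 has rank 0. Corank 2; j^3 = q*(p^2 - 2*p*q + 2*q^2) splits into three distinct lines over C (the quadratic factor has nonzero discriminant), so D_4. Both have type D_4, hence right-equivalent.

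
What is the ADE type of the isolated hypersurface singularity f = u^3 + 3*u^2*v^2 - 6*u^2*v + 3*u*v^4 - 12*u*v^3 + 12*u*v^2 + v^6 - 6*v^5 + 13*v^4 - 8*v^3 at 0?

E_{6}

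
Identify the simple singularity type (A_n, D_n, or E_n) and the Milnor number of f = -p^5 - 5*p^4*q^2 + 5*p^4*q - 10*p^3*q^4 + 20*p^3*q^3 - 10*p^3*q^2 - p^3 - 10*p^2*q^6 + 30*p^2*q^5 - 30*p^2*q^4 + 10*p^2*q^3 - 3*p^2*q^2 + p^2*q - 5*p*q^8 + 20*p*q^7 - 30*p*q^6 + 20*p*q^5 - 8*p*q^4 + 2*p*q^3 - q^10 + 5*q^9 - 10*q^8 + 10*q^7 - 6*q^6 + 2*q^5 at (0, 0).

The Hessian of f at 0 has rank 0. Corank 2; j^3 = -p^2*(p - q) has shape L^2 M (L != M), so D-series; mu = 6 gives D_6.

Type D_{6}, Milnor number mu = 6.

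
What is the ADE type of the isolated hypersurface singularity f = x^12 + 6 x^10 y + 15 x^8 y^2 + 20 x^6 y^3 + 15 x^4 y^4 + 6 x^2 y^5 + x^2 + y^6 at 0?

A5

The Hessian of f at 0 has rank 1. Corank 1: A-series; mu = 5 gives A_5.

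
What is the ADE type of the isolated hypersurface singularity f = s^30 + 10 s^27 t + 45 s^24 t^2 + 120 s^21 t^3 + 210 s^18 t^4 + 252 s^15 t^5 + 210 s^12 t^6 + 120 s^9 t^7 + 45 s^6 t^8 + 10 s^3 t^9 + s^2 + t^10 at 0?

A_{9}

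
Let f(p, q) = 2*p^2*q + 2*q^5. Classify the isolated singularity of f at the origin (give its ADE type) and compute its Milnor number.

Type D_{6}, Milnor number mu = 6.

The Hessian of f at 0 has rank 0. Corank 2; j^3 = 2*p^2*q has shape L^2 M (L != M), so D-series; mu = 6 gives D_6.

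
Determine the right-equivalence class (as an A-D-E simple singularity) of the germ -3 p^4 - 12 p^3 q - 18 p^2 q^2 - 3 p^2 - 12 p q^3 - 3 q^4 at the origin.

A3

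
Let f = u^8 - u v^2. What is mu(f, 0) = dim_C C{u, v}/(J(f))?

9

The Hessian of f at 0 is [[0, 0], [0, 0]] with rank 0, so corank 2. A Groebner basis of the Jacobian ideal J(f) in C{u,v} is {u^7 - v^2/8, v^3, u*v}; counting standard monomials gives mu = 9. Corank 2; j^3 = -u*v^2 has shape L^2 M (L != M), so D-series; mu = 9 gives D_9.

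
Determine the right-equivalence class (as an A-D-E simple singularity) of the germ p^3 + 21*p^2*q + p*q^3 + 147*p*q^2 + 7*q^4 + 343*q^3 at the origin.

E_7

The Hessian of f at 0 has rank 0. Corank 2; j^3 = (p + 7*q)^3 is a perfect cube, so E-series; the 4-jet and mu = 7 give E_7.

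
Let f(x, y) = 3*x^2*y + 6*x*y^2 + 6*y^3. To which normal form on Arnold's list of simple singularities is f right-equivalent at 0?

D4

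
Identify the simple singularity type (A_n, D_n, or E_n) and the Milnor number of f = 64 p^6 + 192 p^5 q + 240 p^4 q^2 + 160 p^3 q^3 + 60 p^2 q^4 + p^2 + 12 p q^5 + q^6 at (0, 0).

Type A_{5}, Milnor number mu = 5.

The Hessian of f at 0 has rank 1. Corank 1: A-series; mu = 5 gives A_5.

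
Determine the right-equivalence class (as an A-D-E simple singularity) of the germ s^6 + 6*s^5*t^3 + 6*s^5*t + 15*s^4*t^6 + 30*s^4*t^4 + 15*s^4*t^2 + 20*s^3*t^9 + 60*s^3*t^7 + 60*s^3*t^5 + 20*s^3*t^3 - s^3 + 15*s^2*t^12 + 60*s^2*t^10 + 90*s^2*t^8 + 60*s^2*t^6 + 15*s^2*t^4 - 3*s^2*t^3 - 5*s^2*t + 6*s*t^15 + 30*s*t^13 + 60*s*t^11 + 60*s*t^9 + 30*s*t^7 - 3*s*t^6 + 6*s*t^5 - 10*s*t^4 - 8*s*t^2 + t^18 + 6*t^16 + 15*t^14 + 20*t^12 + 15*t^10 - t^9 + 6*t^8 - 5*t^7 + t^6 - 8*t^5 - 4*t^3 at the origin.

D_{7}

The Hessian of f at 0 has rank 0. Corank 2; j^3 = -(s + t)*(s + 2*t)^2 has shape L^2 M (L != M), so D-series; mu = 7 gives D_7.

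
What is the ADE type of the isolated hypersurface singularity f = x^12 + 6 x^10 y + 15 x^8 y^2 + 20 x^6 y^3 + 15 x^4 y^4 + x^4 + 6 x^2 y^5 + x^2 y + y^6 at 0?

D_7

The Hessian of f at 0 is [[0, 0], [0, 0]] with rank 0, so corank 2. A Groebner basis of the Jacobian ideal J(f) in C{x,y} is {x^2/6 + y^5, x^3, x*y}; counting standard monomials gives mu = 7. Corank 2; j^3 = x^2*y has shape L^2 M (L != M), so D-series; mu = 7 gives D_7.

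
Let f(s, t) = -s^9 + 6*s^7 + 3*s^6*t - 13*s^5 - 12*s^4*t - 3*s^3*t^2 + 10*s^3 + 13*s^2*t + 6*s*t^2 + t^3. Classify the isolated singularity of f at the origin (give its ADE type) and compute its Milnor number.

Type D_4, Milnor number mu = 4.

The Hessian of f at 0 is [[0, 0], [0, 0]] with rank 0, so corank 2. A Groebner basis of the Jacobian ideal J(f) in C{s,t} is {t^3, s^2 - 3*t^2/11, s*t + 6*t^2/11}; counting standard monomials gives mu = 4. Corank 2; j^3 = (2*s + t)*(5*s^2 + 4*s*t + t^2) splits into three distinct lines over C (the quadratic factor has nonzero discriminant), so D_4.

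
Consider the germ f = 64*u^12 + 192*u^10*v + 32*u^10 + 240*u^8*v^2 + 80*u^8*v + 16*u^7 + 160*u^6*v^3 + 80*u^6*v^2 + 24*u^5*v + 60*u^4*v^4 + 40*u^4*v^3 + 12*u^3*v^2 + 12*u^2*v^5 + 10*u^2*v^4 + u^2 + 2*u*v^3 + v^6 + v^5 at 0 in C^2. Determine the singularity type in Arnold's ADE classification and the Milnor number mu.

The Hessian of f at 0 has rank 1. Corank 1: A-series; mu = 4 gives A_4.

Type A4, Milnor number mu = 4.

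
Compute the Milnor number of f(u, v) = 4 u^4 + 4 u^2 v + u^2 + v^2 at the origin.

The Hessian of f at 0 is [[2, 0], [0, 2]] with rank 2, so corank 0. A Groebner basis of the Jacobian ideal J(f) in C{u,v} is {u, v}; counting standard monomials gives mu = 1. Corank 0: nondegenerate Morse point, so A_1.

1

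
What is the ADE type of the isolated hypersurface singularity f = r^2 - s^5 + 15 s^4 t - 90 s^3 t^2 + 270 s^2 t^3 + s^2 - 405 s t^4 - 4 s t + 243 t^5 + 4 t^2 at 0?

A4

The Hessian of f at 0 is [[2, -4, 0], [-4, 8, 0], [0, 0, 2]] with rank 2, so corank 1. A Groebner basis of the Jacobian ideal J(f) in C{s,t,r} is {t^4, s - 2*t, r}; counting standard monomials gives mu = 4. Corank 1: A-series; mu = 4 gives A_4.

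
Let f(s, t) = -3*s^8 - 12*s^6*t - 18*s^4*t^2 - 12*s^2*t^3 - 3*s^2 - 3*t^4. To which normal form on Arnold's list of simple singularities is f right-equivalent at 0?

A_3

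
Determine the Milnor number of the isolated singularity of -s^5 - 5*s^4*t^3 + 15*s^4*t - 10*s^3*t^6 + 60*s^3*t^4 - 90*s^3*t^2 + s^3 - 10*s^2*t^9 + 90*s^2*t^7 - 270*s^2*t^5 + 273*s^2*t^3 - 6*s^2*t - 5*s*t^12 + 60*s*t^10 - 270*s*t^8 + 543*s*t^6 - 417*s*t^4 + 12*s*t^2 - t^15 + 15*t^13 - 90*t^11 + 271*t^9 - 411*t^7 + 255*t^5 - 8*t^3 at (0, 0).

The Hessian of f at 0 is [[0, 0], [0, 0]] with rank 0, so corank 2. A Groebner basis of the Jacobian ideal J(f) in C{s,t} is {9*s^2/2 + s*t^3 - 18*s*t + 18*t^2, 2*s^2 - 8*s*t + t^4 + 8*t^2, s^3 - 12*s*t^2 + 16*t^3, s^2*t - 4*s*t^2 + 4*t^3}; counting standard monomials gives mu = 8. Corank 2; j^3 = (s - 2*t)^3 is a perfect cube, so E-series; the 5-jet and mu = 8 give E_8.

8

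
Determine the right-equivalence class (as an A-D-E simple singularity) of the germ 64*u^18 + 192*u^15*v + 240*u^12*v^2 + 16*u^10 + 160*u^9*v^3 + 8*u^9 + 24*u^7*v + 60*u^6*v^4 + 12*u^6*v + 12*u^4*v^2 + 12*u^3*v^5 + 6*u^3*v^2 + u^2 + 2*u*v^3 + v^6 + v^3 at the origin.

A2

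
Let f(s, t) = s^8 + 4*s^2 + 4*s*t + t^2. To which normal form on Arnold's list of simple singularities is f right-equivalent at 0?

A_{7}

The Hessian of f at 0 has rank 1. Corank 1: A-series; mu = 7 gives A_7.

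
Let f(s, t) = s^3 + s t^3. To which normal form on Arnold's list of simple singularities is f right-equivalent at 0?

E_7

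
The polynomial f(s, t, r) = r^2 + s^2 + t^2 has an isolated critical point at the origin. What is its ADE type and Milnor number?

Type A1, Milnor number mu = 1.

The Hessian of f at 0 has rank 3. Corank 0: nondegenerate Morse point, so A_1.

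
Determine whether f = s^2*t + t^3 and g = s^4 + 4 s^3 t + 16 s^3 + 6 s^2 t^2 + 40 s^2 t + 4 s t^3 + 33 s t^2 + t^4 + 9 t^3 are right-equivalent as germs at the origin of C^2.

No.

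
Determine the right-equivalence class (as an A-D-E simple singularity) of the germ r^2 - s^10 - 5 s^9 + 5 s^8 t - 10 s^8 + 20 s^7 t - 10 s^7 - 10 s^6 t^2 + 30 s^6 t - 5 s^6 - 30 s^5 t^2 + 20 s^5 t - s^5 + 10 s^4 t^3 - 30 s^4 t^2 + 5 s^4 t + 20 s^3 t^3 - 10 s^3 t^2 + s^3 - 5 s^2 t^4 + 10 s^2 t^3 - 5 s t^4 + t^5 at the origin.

E_8

The Hessian of f at 0 is [[0, 0, 0], [0, 0, 0], [0, 0, 2]] with rank 1, so corank 2. A Groebner basis of the Jacobian ideal J(f) in C{s,t,r} is {t^5, s*t^3 - t^4/4, s^2, r}; counting standard monomials gives mu = 8. Corank 2; j^3 = s^3 is a perfect cube, so E-series; the 5-jet and mu = 8 give E_8.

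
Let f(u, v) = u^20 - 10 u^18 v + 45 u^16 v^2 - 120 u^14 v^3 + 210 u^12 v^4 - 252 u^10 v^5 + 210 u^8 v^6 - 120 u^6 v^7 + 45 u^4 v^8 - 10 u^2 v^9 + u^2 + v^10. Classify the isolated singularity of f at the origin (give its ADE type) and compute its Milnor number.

The Hessian of f at 0 is [[2, 0], [0, 0]] with rank 1, so corank 1. A Groebner basis of the Jacobian ideal J(f) in C{u,v} is {v^9, u}; counting standard monomials gives mu = 9. Corank 1: A-series; mu = 9 gives A_9.

Type A_{9}, Milnor number mu = 9.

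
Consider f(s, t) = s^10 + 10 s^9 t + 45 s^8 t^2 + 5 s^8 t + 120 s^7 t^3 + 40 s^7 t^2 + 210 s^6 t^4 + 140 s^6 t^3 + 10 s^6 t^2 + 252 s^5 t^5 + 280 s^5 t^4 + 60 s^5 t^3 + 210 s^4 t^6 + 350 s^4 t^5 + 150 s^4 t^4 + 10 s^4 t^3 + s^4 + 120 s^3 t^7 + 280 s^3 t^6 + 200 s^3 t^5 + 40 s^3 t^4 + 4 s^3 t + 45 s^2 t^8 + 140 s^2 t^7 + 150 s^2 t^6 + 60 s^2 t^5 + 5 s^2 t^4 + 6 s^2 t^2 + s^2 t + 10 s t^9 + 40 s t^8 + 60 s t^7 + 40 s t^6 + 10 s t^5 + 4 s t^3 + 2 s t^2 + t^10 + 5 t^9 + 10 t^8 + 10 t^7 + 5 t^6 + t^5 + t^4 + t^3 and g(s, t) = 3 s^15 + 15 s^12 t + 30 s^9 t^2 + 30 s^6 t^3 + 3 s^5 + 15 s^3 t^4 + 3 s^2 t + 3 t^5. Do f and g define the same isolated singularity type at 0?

The Hessian of f at 0 has rank 0. Corank 2; j^3 = t*(s + t)^2 has shape L^2 M (L != M), so D-series; mu = 6 gives D_6. The Hessian of g at 0 has rank 0. Corank 2; j^3 = 3*s^2*t has shape L^2 M (L != M), so D-series; mu = 6 gives D_6. Both have type D_6, hence right-equivalent.

Yes.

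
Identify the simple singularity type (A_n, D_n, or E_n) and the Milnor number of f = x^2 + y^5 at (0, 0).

Type A4, Milnor number mu = 4.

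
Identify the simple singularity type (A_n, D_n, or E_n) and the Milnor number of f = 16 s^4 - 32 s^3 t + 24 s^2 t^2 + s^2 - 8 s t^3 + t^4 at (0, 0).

The Hessian of f at 0 has rank 1. Corank 1: A-series; mu = 3 gives A_3.

Type A_3, Milnor number mu = 3.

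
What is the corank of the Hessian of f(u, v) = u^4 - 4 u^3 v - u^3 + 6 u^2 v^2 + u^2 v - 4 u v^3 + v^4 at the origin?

2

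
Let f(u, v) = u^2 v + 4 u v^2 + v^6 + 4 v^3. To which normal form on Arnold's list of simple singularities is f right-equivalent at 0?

The Hessian of f at 0 has rank 0. Corank 2; j^3 = v*(u + 2*v)^2 has shape L^2 M (L != M), so D-series; mu = 7 gives D_7.

D_{7}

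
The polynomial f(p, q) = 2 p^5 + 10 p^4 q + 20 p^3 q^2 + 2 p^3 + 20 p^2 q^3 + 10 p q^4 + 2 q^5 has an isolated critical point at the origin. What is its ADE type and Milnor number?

Type E_8, Milnor number mu = 8.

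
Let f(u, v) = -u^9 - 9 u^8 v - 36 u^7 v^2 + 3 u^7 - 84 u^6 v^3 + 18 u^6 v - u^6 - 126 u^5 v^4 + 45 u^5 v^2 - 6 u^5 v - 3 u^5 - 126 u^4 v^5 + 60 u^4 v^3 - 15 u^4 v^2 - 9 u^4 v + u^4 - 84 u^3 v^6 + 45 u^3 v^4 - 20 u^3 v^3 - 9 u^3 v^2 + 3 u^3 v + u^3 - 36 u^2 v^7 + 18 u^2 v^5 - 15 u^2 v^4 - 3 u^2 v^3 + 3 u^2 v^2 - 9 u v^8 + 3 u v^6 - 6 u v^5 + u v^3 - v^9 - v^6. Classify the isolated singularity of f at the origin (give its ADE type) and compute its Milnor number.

Type E_7, Milnor number mu = 7.

The Hessian of f at 0 is [[0, 0], [0, 0]] with rank 0, so corank 2. A Groebner basis of the Jacobian ideal J(f) in C{u,v} is {3*u^2 + v^4 + v^3, u^3, u^2*v - u^2 - v^3/3, 2*u^2 + u*v^2 + 2*v^3/3}; counting standard monomials gives mu = 7. Corank 2; j^3 = u^3 is a perfect cube, so E-series; the 4-jet and mu = 7 give E_7.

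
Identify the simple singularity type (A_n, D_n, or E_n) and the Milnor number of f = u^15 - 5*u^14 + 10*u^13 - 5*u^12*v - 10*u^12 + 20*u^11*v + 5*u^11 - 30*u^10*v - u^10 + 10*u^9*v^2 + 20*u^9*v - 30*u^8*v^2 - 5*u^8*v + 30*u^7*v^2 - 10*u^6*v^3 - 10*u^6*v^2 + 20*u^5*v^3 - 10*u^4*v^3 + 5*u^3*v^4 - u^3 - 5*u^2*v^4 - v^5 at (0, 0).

Type E_8, Milnor number mu = 8.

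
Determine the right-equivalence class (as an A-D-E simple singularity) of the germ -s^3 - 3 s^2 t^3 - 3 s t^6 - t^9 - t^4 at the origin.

The Hessian of f at 0 has rank 0. Corank 2; j^3 = -s^3 is a perfect cube, so E-series; the 4-jet and mu = 6 give E_6.

E_{6}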